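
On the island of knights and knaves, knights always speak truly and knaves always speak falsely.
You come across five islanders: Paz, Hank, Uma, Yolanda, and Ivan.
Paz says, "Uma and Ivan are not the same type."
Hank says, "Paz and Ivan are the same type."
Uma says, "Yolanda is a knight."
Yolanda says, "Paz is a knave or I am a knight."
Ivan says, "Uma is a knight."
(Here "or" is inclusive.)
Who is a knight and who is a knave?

Paz is a knave, Hank is a knave, Uma is a knight, Yolanda is a knight, and Ivan is a knight.

Suppose Paz is a knight. Then Paz's statement "Uma and Ivan are not the same type" would have to be true. Checking the 16 ways to assign the others, none is consistent with every speaker.
(For instance, with Hank=knave, Uma=knight, Yolanda=knight, Ivan=knight, Paz's claim "Uma and Ivan are not the same type" comes out false where it would need to be true.)
So Paz must be a knave, making "Uma and Ivan are not the same type" false. Taking Paz=knave, Hank=knave, Uma=knight, Yolanda=knight, Ivan=knight, each remaining statement checks out:
  Hank (knave): "Paz and Ivan are the same type" — false. ✓
  Uma (knight): "Yolanda is a knight" — true. ✓
  Yolanda (knight): "Paz is a knave or I am a knight" — true. ✓
  Ivan (knight): "Uma is a knight" — true. ✓
This is the unique consistent assignment.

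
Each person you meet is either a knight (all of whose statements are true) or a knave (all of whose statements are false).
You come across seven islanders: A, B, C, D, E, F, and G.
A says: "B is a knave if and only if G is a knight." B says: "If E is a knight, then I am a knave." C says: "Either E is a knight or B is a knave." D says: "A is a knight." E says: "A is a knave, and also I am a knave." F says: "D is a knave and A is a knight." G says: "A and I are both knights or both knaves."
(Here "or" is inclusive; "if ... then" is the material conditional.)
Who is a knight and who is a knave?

Since A is a knight, "B is a knave if and only if G is a knight" needs to be True, which holds.
B is a knight, and the claim "if E is a knight, then I am a knave" is indeed True.
C (knave): "either E is a knight or B is a knave" — false. ✓
D is a knight, so "A is a knight" must be True — and it is.
Since E is a knave, "A is a knave, and also I am a knave" needs to be false, which holds.
F (knave): "D is a knave and A is a knight" — false. ✓
As a knave, G's statement "A and I are both knights or both knaves" should be false; it is.

A is a knight, B is a knight, C is a knave, D is a knight, E is a knave, F is a knave, and G is a knave.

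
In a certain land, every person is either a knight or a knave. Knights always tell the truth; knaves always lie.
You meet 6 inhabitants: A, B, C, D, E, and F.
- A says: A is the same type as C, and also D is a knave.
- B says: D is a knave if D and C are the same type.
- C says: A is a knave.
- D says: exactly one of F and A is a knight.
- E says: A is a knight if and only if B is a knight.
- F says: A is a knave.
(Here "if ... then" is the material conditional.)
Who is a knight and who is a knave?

A is a knave, B is a knave, C is a knight, D is a knight, E is a knight, and F is a knight.

A is a knave, so "A is the same type as C, and also D is a knave" must be false — and it is.
As a knave, B's statement "D is a knave if D and C are the same type" should be false; it is.
As a knight, C's statement "A is a knave" should be True; it is.
D is a knight, and the claim "exactly one of F and A is a knight" is indeed True.
As a knight, E's statement "A is a knight if and only if B is a knight" should be True; it is.
F is a knight, so "A is a knave" must be True — and it is.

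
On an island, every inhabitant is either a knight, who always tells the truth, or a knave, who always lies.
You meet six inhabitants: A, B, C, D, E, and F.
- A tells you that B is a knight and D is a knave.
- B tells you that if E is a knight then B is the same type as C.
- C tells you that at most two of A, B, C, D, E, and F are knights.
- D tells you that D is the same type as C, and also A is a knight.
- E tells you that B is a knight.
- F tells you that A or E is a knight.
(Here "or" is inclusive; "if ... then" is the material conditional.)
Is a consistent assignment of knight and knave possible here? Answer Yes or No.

No

Checking all 64 assignments, each has at least one speaker whose statement's truth value contradicts their type.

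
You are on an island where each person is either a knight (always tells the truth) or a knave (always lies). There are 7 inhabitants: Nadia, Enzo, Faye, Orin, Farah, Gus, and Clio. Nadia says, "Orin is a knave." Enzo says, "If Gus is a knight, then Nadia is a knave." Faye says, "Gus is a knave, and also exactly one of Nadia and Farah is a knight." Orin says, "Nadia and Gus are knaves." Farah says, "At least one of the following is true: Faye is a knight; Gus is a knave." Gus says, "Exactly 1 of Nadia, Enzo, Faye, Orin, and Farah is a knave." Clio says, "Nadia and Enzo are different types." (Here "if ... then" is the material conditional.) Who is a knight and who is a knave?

Nadia is a knight, Enzo is a knight, Faye is a knave, Orin is a knave, Farah is a knight, Gus is a knave, and Clio is a knave.

As a knight, Nadia's statement "Orin is a knave" should be True; it is.
Since Enzo is a knight, "if Gus is a knight, then Nadia is a knave" needs to be True, which holds.
Faye is a knave, and the claim "Gus is a knave, and also exactly one of Nadia and Farah is a knight" is indeed False.
Orin (knave): "Nadia and Gus are knaves" — False. ✓
Farah is a knight, and the claim "at least one of the following is true: Faye is a knight; Gus is a knave" is indeed True.
Gus is a knave, and the claim "exactly 1 of Nadia, Enzo, Faye, Orin, and Farah is a knave" is indeed False.
Since Clio is a knave, "Nadia and Enzo are different types" needs to be False, which holds.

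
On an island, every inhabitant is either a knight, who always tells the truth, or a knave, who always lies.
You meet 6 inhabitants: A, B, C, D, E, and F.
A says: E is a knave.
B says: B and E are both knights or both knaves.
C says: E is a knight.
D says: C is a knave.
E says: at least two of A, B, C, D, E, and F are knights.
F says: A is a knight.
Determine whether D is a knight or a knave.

D is a knave.

Consistent assignments: {A=knave, B=knight, C=knight, D=knave, E=knight, F=knave}; {A=knave, B=knave, C=knight, D=knave, E=knight, F=knave}
In every consistent assignment, D is a knave.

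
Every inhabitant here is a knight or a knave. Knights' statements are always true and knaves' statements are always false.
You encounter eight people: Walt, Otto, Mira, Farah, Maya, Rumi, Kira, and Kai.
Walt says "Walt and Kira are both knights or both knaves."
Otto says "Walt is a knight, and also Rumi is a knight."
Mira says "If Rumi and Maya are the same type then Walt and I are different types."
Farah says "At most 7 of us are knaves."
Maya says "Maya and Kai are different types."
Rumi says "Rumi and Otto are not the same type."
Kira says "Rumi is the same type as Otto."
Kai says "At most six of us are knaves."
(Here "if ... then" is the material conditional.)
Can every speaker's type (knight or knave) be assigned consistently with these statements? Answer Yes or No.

No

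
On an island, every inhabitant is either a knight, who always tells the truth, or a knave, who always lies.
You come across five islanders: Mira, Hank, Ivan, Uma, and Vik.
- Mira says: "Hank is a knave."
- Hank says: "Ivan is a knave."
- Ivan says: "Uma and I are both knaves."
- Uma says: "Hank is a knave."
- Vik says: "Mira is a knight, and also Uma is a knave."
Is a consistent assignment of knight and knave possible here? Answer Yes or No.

No

Checking all 32 assignments, each has at least one speaker whose statement's truth value contradicts their type.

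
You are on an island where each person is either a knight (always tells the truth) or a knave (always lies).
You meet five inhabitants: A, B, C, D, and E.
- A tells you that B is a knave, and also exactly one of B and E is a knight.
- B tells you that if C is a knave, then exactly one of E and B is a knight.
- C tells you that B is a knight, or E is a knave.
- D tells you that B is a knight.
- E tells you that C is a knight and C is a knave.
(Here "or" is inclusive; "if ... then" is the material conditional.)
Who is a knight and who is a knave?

Knights: B, C, and D. Knaves: A and E.

A is a knave, so "B is a knave, and also exactly one of B and E is a knight" must be false — and it is.
Since B is a knight, "if C is a knave, then exactly one of E and B is a knight" needs to be true, which holds.
C is a knight, and the claim "B is a knight, or E is a knave" is indeed true.
Since D is a knight, "B is a knight" needs to be true, which holds.
As a knave, E's statement "C is a knight and C is a knave" should be false; it is.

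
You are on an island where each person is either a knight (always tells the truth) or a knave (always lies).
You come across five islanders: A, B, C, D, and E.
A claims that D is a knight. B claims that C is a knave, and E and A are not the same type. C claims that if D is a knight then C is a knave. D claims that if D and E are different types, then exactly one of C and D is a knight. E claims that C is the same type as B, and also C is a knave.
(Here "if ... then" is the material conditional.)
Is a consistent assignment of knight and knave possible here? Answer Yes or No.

No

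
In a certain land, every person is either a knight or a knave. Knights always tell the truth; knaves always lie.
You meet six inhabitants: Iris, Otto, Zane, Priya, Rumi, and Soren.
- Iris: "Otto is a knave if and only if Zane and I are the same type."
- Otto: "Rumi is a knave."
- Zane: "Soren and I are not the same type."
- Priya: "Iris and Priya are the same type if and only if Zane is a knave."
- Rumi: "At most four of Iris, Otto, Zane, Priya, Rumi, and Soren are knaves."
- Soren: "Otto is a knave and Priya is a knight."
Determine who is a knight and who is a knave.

Since Iris is a knave, "Otto is a knave if and only if Zane and I are the same type" needs to be False, which holds.
Otto (knave): "Rumi is a knave" — False. ✓
Zane is a knight, so "Soren and I are not the same type" must be True — and it is.
Since Priya is a knave, "Iris and Priya are the same type if and only if Zane is a knave" needs to be False, which holds.
Rumi is a knight, so "at most four of Iris, Otto, Zane, Priya, Rumi, and Soren are knaves" must be True — and it is.
As a knave, Soren's statement "Otto is a knave and Priya is a knight" should be False; it is.

Iris is a knave, Otto is a knave, Zane is a knight, Priya is a knave, Rumi is a knight, and Soren is a knave.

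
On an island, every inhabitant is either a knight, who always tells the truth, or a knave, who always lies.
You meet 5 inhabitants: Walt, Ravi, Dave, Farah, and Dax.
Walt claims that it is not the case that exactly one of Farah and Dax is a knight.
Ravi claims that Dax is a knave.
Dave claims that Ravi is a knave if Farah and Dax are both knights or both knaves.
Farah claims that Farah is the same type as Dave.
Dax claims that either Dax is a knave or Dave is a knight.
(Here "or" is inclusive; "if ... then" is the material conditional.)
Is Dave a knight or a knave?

Dave is a knight.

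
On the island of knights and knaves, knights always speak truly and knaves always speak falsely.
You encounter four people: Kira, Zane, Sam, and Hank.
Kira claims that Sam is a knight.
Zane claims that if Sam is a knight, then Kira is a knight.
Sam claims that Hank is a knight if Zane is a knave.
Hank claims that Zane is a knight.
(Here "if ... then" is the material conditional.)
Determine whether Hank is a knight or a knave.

Hank is a knight.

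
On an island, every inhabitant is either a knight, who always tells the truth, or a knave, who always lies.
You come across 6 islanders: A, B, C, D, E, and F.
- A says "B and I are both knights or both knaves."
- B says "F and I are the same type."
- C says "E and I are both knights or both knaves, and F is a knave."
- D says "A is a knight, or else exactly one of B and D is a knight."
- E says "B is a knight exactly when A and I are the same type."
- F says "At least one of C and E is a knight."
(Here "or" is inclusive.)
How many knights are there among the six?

5

The unique consistent assignment is A=knight, B=knight, C=knave, D=knight, E=knight, F=knight.
That has 5 knights.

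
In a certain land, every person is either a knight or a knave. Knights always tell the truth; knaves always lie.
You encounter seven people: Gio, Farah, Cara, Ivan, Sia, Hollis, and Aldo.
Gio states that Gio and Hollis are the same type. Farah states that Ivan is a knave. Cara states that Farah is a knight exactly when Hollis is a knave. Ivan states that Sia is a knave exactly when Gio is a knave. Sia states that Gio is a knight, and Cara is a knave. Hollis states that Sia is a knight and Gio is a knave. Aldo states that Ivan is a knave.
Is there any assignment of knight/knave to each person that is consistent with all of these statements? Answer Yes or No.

No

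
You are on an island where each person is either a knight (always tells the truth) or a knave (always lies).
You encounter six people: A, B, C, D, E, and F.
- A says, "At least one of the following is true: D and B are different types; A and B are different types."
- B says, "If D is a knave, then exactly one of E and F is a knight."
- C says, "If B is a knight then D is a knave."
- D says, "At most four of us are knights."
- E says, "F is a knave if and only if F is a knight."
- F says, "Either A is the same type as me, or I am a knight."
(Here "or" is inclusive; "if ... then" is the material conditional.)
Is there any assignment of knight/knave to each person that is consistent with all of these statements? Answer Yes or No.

Checking all 64 assignments, each has at least one speaker whose statement's truth value contradicts their type.

No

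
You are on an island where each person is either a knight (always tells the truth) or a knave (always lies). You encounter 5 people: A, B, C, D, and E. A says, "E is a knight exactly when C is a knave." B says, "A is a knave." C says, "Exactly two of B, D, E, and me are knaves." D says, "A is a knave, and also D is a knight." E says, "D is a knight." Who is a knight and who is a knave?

Suppose A is a knight. Then A's statement "E is a knight exactly when C is a knave" would have to be true. Checking the 16 ways to assign the others, none is consistent with every speaker.
(For instance, with B=knight, C=knave, D=knave, E=knave, A's claim "E is a knight exactly when C is a knave" comes out false where it would need to be true.)
So A must be a knave, making "E is a knight exactly when C is a knave" false. Taking A=knave, B=knight, C=knave, D=knave, E=knave, each remaining statement checks out:
  B (knight): "A is a knave" — true. ✓
  C (knave): "exactly two of B, D, E, and me are knaves" — false. ✓
  D (knave): "A is a knave, and also D is a knight" — false. ✓
  E (knave): "D is a knight" — false. ✓
This is the unique consistent assignment.

A is a knave, B is a knight, C is a knave, D is a knave, and E is a knave.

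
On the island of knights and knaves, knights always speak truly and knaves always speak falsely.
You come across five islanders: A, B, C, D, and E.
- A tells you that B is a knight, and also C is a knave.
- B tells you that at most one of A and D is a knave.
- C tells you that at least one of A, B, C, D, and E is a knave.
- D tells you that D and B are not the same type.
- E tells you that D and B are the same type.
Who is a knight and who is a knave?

A is a knave, B is a knave, C is a knight, D is a knave, and E is a knight.

Suppose A is a knight. Then A's statement "B is a knight, and also C is a knave" would have to be true. Checking the 16 ways to assign the others, none is consistent with every speaker.
(For instance, with B=knave, C=knight, D=knave, E=knight, A's claim "B is a knight, and also C is a knave" comes out false where it would need to be true.)
So A must be a knave, making "B is a knight, and also C is a knave" false. Taking A=knave, B=knave, C=knight, D=knave, E=knight, each remaining statement checks out:
  B (knave): "at most one of A and D is a knave" — false. ✓
  C (knight): "at least one of A, B, C, D, and E is a knave" — true. ✓
  D (knave): "D and B are not the same type" — false. ✓
  E (knight): "D and B are the same type" — true. ✓
This is the unique consistent assignment.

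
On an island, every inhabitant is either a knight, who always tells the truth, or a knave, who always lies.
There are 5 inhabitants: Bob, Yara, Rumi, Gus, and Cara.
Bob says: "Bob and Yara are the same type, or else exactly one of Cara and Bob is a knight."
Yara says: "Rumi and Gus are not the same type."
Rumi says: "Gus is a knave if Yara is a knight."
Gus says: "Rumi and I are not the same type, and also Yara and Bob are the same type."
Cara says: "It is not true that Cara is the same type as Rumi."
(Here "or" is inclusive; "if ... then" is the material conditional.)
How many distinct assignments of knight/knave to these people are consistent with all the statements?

2

Consistent assignments:
  Bob=knight, Yara=knight, Rumi=knave, Gus=knight, Cara=knight
  Bob=knight, Yara=knight, Rumi=knave, Gus=knight, Cara=knave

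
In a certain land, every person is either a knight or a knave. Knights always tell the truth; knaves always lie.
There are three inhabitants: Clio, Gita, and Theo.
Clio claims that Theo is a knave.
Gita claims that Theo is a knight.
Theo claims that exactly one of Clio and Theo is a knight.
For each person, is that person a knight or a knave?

Knights: Gita and Theo. Knaves: Clio.

Suppose Clio is a knight. Then Clio's statement "Theo is a knave" would have to be true. Checking the 4 ways to assign the others, none is consistent with every speaker.
(For instance, with Gita=knight, Theo=knight, Clio's claim "Theo is a knave" comes out false where it would need to be true.)
So Clio must be a knave, making "Theo is a knave" false. Taking Clio=knave, Gita=knight, Theo=knight, each remaining statement checks out:
  Gita (knight): "Theo is a knight" — true. ✓
  Theo (knight): "exactly one of Clio and Theo is a knight" — true. ✓
This is the unique consistent assignment.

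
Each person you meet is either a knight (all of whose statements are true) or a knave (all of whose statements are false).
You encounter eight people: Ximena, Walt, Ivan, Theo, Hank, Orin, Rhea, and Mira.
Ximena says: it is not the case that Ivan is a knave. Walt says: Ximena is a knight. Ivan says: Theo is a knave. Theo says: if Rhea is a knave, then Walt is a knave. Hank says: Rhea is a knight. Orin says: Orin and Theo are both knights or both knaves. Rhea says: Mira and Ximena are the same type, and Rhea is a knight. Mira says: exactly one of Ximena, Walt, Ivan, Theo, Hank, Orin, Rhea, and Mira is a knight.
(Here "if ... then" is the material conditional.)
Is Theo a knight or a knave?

Consistent assignments: {Ximena=knave, Walt=knave, Ivan=knave, Theo=knight, Hank=knight, Orin=knight, Rhea=knight, Mira=knave}; {Ximena=knave, Walt=knave, Ivan=knave, Theo=knight, Hank=knight, Orin=knave, Rhea=knight, Mira=knave}; {Ximena=knave, Walt=knave, Ivan=knave, Theo=knight, Hank=knave, Orin=knight, Rhea=knave, Mira=knave}
In every consistent assignment, Theo is a knight.

Theo is a knight.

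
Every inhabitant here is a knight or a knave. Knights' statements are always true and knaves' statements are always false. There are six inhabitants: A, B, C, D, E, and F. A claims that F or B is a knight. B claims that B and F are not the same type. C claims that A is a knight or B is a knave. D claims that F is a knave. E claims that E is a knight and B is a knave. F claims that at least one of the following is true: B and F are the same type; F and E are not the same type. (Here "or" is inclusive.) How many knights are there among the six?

4

The unique consistent assignment is A=knight, B=knight, C=knight, D=knight, E=knave, F=knave.
That has 4 knights.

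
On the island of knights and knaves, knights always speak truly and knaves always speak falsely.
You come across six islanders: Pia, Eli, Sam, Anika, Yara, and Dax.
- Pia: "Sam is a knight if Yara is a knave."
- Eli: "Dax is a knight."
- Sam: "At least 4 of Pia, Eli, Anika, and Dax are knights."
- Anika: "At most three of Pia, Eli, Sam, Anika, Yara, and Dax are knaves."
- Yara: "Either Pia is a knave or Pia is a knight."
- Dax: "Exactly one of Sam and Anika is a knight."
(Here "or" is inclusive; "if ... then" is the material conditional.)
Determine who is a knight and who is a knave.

Pia (knight): "Sam is a knight if Yara is a knave" — True. ✓
Eli (knave): "Dax is a knight" — False. ✓
Sam is a knave; "at least 4 of Pia, Eli, Anika, and Dax are knights" is False, as required.
Anika is a knave, so "at most three of Pia, Eli, Sam, Anika, Yara, and Dax are knaves" must be False — and it is.
Yara is a knight; "either Pia is a knave or Pia is a knight" is True, as required.
As a knave, Dax's statement "exactly one of Sam and Anika is a knight" should be False; it is.

Pia is a knight, Eli is a knave, Sam is a knave, Anika is a knave, Yara is a knight, and Dax is a knave.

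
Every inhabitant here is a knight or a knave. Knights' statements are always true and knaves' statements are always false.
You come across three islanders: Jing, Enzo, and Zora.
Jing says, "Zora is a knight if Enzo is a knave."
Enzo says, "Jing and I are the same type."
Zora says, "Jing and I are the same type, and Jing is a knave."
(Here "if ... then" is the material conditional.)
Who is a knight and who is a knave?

Since Jing is a knight, "Zora is a knight if Enzo is a knave" needs to be True, which holds.
Enzo is a knight; "Jing and I are the same type" is True, as required.
Zora is a knave, so "Jing and I are the same type, and Jing is a knave" must be False — and it is.

Knights: Jing and Enzo. Knaves: Zora.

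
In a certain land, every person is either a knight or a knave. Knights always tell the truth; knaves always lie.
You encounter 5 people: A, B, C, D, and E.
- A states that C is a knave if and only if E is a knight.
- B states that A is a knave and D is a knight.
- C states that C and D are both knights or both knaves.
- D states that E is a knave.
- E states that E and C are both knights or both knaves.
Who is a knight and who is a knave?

Knights: A, C, and D. Knaves: B and E.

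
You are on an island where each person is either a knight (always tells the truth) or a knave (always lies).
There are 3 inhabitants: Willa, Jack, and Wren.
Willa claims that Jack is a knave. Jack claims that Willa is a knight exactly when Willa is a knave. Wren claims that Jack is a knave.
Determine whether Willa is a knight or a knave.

Willa is a knight.

Consistent assignments: {Willa=knight, Jack=knave, Wren=knight}
In every consistent assignment, Willa is a knight.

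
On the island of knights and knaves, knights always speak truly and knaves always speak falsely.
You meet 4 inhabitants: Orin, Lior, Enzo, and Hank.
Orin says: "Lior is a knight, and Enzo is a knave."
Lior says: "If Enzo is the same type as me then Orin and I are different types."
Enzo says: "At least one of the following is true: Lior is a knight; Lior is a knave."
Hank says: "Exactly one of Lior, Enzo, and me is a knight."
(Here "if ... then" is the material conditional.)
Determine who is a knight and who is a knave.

Orin is a knave, and the claim "Lior is a knight, and Enzo is a knave" is indeed false.
Lior (knight): "if Enzo is the same type as me then Orin and I are different types" — True. ✓
Enzo is a knight, so "at least one of the following is true: Lior is a knight; Lior is a knave" must be True — and it is.
Since Hank is a knave, "exactly one of Lior, Enzo, and me is a knight" needs to be false, which holds.

Knights: Lior and Enzo. Knaves: Orin and Hank.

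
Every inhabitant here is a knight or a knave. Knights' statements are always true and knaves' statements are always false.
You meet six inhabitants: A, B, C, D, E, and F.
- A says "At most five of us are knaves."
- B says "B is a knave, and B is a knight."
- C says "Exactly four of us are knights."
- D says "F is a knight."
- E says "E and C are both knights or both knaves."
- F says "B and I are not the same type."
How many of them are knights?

4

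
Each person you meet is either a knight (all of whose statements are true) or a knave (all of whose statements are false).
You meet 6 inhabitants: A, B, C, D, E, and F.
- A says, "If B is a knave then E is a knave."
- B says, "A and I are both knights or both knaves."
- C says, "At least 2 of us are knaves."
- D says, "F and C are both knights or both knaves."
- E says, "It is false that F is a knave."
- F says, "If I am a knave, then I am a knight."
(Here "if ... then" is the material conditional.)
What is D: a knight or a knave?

D is a knave.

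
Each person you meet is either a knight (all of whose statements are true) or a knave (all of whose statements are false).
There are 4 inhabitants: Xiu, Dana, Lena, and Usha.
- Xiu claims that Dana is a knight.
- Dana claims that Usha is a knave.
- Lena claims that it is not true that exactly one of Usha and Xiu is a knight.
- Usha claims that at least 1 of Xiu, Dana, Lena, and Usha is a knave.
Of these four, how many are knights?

The unique consistent assignment is Xiu=knave, Dana=knave, Lena=knave, Usha=knight.
That has 1 knight.

1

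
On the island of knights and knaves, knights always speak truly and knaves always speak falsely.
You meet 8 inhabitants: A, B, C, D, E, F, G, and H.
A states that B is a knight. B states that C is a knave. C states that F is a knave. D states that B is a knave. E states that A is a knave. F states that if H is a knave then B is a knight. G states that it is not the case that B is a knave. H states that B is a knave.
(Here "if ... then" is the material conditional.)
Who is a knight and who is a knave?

A is a knight, B is a knight, C is a knave, D is a knave, E is a knave, F is a knight, G is a knight, and H is a knave.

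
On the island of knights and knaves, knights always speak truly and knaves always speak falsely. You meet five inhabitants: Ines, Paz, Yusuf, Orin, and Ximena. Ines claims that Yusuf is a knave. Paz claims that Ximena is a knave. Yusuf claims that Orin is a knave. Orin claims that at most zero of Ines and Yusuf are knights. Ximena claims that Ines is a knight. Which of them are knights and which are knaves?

Since Ines is a knave, "Yusuf is a knave" needs to be false, which holds.
Paz (knight): "Ximena is a knave" — true. ✓
As a knight, Yusuf's statement "Orin is a knave" should be true; it is.
Since Orin is a knave, "at most zero of Ines and Yusuf are knights" needs to be false, which holds.
Ximena (knave): "Ines is a knight" — false. ✓

Ines is a knave, Paz is a knight, Yusuf is a knight, Orin is a knave, and Ximena is a knave.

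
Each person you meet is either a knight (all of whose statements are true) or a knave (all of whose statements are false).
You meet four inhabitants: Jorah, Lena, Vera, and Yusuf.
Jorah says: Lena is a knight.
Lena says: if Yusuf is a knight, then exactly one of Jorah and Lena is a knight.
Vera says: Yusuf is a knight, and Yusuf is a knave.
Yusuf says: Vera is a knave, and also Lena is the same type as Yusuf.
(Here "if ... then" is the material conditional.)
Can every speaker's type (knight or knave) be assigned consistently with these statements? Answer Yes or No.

One consistent assignment: Jorah=knight, Lena=knight, Vera=knave, Yusuf=knave.

Yes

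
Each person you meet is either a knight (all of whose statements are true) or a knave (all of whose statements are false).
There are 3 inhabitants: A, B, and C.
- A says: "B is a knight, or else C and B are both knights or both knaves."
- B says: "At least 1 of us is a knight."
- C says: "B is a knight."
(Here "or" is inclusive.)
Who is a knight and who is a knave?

Knights: A, B, and C. Knaves: none.

Suppose A is a knave. Then A's statement "B is a knight, or else C and B are both knights or both knaves" would have to be false. Checking the 4 ways to assign the others, none is consistent with every speaker.
(For instance, with B=knight, C=knight, A's claim "B is a knight, or else C and B are both knights or both knaves" comes out true where it would need to be false.)
So A must be a knight, making "B is a knight, or else C and B are both knights or both knaves" true. Taking A=knight, B=knight, C=knight, each remaining statement checks out:
  B (knight): "at least 1 of us is a knight" — true. ✓
  C (knight): "B is a knight" — true. ✓
This is the unique consistent assignment.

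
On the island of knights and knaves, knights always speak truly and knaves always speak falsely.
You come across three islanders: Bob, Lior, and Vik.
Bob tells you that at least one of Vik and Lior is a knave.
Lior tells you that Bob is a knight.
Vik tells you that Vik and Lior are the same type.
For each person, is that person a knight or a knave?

Knights: Bob and Lior. Knaves: Vik.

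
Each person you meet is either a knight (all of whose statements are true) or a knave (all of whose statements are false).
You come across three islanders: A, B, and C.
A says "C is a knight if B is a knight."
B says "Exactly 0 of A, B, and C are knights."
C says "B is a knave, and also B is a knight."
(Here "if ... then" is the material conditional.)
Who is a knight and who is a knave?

Knights: A. Knaves: B and C.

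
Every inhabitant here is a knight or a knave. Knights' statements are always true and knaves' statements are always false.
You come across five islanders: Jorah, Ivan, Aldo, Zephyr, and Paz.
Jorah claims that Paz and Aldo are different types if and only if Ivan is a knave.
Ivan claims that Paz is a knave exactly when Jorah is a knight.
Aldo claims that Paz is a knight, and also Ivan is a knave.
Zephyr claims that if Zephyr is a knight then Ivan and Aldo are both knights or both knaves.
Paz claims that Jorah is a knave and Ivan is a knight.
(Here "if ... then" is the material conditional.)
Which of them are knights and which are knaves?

Jorah is a knave, so "Paz and Aldo are different types if and only if Ivan is a knave" must be False — and it is.
Ivan is a knave; "Paz is a knave exactly when Jorah is a knight" is False, as required.
Aldo (knave): "Paz is a knight, and also Ivan is a knave" — False. ✓
Zephyr is a knight, and the claim "if Zephyr is a knight then Ivan and Aldo are both knights or both knaves" is indeed true.
Paz is a knave, and the claim "Jorah is a knave and Ivan is a knight" is indeed False.

Jorah is a knave, Ivan is a knave, Aldo is a knave, Zephyr is a knight, and Paz is a knave.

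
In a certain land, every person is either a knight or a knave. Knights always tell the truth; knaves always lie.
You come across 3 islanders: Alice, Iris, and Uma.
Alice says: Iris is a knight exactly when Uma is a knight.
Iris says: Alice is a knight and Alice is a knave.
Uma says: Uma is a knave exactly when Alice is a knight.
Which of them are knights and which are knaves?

Knights: Uma. Knaves: Alice and Iris.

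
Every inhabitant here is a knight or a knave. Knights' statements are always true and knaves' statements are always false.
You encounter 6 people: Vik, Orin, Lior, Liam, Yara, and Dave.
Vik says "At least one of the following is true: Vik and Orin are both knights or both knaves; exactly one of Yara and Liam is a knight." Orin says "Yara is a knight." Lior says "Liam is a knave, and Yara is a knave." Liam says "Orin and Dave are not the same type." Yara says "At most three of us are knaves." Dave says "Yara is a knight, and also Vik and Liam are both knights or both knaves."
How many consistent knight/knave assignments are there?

1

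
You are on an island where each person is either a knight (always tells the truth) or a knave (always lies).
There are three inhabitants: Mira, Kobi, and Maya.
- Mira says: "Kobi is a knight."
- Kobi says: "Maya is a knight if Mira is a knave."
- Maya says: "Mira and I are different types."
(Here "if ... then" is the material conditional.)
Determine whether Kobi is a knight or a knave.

Kobi is a knave.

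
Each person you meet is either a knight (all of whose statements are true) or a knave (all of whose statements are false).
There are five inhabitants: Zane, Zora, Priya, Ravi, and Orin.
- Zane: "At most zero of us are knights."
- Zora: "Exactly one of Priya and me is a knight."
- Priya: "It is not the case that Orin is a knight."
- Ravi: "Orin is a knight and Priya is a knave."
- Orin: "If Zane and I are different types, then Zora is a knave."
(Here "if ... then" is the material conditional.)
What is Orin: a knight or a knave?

Consistent assignments: {Zane=knave, Zora=knave, Priya=knave, Ravi=knight, Orin=knight}
In every consistent assignment, Orin is a knight.

Orin is a knight.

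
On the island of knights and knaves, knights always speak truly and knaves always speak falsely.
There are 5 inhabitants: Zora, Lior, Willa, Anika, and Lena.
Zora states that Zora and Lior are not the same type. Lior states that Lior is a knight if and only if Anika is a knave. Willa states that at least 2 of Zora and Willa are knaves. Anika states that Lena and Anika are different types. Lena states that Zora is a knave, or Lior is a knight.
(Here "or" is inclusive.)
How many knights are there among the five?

The unique consistent assignment is Zora=knight, Lior=knave, Willa=knave, Anika=knave, Lena=knave.
That has 1 knight.

1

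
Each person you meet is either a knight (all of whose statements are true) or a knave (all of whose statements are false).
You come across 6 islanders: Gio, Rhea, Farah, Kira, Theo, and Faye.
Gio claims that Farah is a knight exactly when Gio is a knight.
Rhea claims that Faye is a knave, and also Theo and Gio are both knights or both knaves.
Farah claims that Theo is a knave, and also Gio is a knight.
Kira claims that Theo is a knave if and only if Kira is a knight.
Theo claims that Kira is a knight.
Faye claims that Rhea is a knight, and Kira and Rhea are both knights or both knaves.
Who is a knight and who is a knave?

Gio is a knight, Rhea is a knave, Farah is a knight, Kira is a knave, Theo is a knave, and Faye is a knave.

Gio is a knight; "Farah is a knight exactly when Gio is a knight" is True, as required.
Rhea is a knave, so "Faye is a knave, and also Theo and Gio are both knights or both knaves" must be false — and it is.
As a knight, Farah's statement "Theo is a knave, and also Gio is a knight" should be True; it is.
Kira is a knave; "Theo is a knave if and only if Kira is a knight" is false, as required.
Theo is a knave, and the claim "Kira is a knight" is indeed false.
Faye is a knave, and the claim "Rhea is a knight, and Kira and Rhea are both knights or both knaves" is indeed false.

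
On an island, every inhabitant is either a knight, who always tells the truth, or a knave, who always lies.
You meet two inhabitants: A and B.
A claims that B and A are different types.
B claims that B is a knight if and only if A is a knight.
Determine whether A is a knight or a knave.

A is a knight.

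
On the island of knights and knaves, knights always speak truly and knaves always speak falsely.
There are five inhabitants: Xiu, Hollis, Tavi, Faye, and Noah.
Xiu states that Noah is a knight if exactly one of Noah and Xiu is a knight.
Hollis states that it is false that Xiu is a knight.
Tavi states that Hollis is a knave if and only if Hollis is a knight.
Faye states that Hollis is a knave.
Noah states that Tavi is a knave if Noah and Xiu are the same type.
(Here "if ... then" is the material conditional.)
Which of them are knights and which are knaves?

Knights: Xiu, Faye, and Noah. Knaves: Hollis and Tavi.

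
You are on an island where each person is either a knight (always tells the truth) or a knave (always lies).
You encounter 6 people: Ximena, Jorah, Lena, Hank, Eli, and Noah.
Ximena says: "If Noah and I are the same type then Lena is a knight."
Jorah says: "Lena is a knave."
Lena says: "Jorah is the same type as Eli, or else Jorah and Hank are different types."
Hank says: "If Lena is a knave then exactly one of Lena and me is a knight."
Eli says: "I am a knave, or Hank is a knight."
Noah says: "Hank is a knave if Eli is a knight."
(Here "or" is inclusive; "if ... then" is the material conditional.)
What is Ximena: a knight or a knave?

Ximena is a knight.

Consistent assignments: {Ximena=knight, Jorah=knave, Lena=knight, Hank=knight, Eli=knight, Noah=knave}
In every consistent assignment, Ximena is a knight.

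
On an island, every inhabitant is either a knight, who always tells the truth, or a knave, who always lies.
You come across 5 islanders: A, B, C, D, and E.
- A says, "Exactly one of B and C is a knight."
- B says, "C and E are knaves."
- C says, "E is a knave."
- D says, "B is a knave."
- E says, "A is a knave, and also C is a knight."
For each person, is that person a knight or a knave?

A is a knight, so "exactly one of B and C is a knight" must be True — and it is.
Since B is a knave, "C and E are knaves" needs to be False, which holds.
Since C is a knight, "E is a knave" needs to be True, which holds.
Since D is a knight, "B is a knave" needs to be True, which holds.
Since E is a knave, "A is a knave, and also C is a knight" needs to be False, which holds.

A is a knight, B is a knave, C is a knight, D is a knight, and E is a knave.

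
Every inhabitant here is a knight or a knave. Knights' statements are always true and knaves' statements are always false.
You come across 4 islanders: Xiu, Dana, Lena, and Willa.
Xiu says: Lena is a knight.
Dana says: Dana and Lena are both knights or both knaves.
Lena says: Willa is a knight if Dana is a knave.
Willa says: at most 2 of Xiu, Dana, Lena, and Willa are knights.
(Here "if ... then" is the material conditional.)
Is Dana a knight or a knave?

Dana is a knight.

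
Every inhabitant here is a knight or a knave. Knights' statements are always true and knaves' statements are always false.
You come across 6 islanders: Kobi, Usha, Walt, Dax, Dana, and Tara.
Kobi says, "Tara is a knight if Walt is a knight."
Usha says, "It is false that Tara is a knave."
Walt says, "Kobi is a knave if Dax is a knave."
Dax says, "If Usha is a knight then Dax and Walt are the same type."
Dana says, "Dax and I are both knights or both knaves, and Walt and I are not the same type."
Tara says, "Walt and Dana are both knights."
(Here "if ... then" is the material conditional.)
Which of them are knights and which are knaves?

Kobi is a knave, Usha is a knave, Walt is a knight, Dax is a knight, Dana is a knave, and Tara is a knave.

Kobi is a knave, so "Tara is a knight if Walt is a knight" must be False — and it is.
Usha is a knave, and the claim "it is false that Tara is a knave" is indeed False.
Walt is a knight, and the claim "Kobi is a knave if Dax is a knave" is indeed True.
Dax is a knight, so "if Usha is a knight then Dax and Walt are the same type" must be True — and it is.
Dana (knave): "Dax and I are both knights or both knaves, and Walt and I are not the same type" — False. ✓
Since Tara is a knave, "Walt and Dana are both knights" needs to be False, which holds.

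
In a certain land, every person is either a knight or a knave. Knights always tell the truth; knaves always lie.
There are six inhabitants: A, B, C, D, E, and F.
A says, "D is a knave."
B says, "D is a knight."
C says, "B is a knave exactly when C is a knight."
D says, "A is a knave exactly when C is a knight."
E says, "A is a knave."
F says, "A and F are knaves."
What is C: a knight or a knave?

Consistent assignments: {A=knight, B=knave, C=knight, D=knave, E=knave, F=knave}
In every consistent assignment, C is a knight.

C is a knight.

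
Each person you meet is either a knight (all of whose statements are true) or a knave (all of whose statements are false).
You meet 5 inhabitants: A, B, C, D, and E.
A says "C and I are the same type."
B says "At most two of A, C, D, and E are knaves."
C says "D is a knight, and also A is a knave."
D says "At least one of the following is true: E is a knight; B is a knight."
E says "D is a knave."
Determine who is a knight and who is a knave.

A is a knave, B is a knight, C is a knight, D is a knight, and E is a knave.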